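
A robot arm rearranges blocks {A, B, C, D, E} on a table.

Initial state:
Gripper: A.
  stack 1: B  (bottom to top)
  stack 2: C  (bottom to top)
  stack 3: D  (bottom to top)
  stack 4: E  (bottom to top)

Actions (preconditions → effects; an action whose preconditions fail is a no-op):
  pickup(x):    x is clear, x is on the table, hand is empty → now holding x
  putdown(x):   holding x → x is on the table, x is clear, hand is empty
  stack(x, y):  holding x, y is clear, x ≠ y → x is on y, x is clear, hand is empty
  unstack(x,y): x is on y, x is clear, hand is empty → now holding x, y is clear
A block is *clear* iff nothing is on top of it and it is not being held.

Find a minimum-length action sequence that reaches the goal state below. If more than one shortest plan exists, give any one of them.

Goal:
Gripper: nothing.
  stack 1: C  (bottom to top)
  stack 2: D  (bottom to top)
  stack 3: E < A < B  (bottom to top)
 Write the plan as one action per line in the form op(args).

stack(A, E)
pickup(B)
stack(B, A)

step 1 (stack(A, E)): towers=[B; C; D; E/A] holding=-
step 2 (pickup(B)): towers=[C; D; E/A] holding=B
step 3 (stack(B, A)): towers=[C; D; E/A/B] holding=-
goal check: towers=[C; D; E/A/B] holding=- — reached (length 3, optimal by BFS)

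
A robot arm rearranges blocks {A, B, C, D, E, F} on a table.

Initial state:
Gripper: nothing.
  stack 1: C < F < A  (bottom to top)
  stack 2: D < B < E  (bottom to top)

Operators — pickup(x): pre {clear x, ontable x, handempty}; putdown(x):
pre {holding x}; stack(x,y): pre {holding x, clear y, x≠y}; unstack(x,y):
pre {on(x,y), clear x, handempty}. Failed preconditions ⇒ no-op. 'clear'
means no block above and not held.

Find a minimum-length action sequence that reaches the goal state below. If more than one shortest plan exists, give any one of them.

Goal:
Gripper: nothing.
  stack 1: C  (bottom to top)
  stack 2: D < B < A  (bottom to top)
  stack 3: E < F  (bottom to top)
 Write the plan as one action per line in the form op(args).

step 1 (unstack(E, B)): towers=[C/F/A; D/B] holding=E
step 2 (putdown(E)): towers=[C/F/A; D/B; E] holding=-
step 3 (unstack(A, F)): towers=[C/F; D/B; E] holding=A
step 4 (stack(A, B)): towers=[C/F; D/B/A; E] holding=-
step 5 (unstack(F, C)): towers=[C; D/B/A; E] holding=F
step 6 (stack(F, E)): towers=[C; D/B/A; E/F] holding=-
goal check: towers=[C; D/B/A; E/F] holding=- — reached (length 6, optimal by BFS)

unstack(E, B)
putdown(E)
unstack(A, F)
stack(A, B)
unstack(F, C)
stack(F, E)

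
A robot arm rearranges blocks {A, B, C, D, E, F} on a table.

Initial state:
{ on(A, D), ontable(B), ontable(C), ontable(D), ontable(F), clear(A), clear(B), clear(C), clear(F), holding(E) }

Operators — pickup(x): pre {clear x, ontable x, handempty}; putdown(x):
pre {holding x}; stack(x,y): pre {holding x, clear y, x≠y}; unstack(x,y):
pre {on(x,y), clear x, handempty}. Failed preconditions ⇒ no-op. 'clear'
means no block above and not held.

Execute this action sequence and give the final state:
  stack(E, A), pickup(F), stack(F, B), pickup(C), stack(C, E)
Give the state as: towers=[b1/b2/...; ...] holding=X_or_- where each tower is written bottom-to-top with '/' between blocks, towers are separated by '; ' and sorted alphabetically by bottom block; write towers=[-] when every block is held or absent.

towers=[B/F; D/A/E/C] holding=-

step 1 (stack(E, A)): towers=[B; C; D/A/E; F] holding=-
step 2 (pickup(F)): towers=[B; C; D/A/E] holding=F
step 3 (stack(F, B)): towers=[B/F; C; D/A/E] holding=-
step 4 (pickup(C)): towers=[B/F; D/A/E] holding=C
step 5 (stack(C, E)): towers=[B/F; D/A/E/C] holding=-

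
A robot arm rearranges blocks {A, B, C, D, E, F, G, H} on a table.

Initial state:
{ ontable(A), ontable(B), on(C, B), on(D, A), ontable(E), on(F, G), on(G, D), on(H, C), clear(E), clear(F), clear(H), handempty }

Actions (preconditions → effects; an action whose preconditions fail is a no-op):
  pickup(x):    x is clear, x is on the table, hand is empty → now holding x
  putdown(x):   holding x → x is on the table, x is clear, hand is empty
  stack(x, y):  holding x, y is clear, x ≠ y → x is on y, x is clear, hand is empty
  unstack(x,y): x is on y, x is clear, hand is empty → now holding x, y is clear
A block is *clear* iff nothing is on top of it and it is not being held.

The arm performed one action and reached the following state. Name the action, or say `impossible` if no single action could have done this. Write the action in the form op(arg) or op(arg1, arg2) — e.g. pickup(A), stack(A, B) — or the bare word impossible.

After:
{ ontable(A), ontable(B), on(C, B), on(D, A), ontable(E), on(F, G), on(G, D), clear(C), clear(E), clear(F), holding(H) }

unstack(H, C)

target: towers=[A/D/G/F; B/C; E] holding=H
         pickup(E) → towers=[A/D/G/F; B/C/H] holding=E
     unstack(H, C) → towers=[A/D/G/F; B/C; E] holding=H  ← match
     unstack(F, G) → towers=[A/D/G; B/C/H; E] holding=F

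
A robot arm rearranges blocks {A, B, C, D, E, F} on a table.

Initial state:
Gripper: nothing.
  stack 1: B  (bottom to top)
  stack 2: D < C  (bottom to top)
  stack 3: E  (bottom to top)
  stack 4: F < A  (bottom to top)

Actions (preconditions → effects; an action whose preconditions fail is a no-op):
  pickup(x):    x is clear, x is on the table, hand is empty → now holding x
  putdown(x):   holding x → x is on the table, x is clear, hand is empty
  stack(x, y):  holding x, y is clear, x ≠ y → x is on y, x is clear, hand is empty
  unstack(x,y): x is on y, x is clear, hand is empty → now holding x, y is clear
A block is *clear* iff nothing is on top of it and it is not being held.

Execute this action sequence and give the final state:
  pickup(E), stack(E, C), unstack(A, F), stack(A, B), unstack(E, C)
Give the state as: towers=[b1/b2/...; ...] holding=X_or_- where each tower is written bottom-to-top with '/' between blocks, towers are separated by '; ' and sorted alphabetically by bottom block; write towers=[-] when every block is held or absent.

towers=[B/A; D/C; F] holding=E

step 1 (pickup(E)): towers=[B; D/C; F/A] holding=E
step 2 (stack(E, C)): towers=[B; D/C/E; F/A] holding=-
step 3 (unstack(A, F)): towers=[B; D/C/E; F] holding=A
step 4 (stack(A, B)): towers=[B/A; D/C/E; F] holding=-
step 5 (unstack(E, C)): towers=[B/A; D/C; F] holding=E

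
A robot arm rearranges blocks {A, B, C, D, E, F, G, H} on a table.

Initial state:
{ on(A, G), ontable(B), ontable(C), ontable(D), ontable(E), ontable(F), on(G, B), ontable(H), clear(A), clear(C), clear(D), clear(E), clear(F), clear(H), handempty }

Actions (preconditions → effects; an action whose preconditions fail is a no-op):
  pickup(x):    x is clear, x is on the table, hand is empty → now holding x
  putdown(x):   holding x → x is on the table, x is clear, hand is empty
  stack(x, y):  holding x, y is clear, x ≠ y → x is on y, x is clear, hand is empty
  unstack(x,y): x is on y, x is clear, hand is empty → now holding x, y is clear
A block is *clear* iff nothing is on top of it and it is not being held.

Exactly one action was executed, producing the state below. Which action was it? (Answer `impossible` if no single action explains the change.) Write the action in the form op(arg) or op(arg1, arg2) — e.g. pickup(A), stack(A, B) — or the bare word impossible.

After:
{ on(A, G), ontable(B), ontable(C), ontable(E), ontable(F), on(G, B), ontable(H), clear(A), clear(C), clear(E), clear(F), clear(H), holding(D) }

target: towers=[B/G/A; C; E; F; H] holding=D
     unstack(A, G) → towers=[B/G; C; D; E; F; H] holding=A
         pickup(E) → towers=[B/G/A; C; D; F; H] holding=E
         pickup(H) → towers=[B/G/A; C; D; E; F] holding=H
         pickup(F) → towers=[B/G/A; C; D; E; H] holding=F
         pickup(D) → towers=[B/G/A; C; E; F; H] holding=D  ← match
         pickup(C) → towers=[B/G/A; D; E; F; H] holding=C

pickup(D)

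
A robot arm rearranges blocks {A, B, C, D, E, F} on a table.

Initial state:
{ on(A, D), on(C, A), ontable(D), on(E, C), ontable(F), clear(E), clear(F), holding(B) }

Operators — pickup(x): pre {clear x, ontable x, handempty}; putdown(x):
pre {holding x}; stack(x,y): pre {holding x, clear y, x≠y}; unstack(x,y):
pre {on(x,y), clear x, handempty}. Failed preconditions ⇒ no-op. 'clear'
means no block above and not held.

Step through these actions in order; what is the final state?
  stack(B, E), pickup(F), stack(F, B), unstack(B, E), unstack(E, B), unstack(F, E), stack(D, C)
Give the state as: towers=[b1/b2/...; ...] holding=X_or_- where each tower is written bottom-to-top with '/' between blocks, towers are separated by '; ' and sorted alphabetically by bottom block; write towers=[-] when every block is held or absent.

step 1 (stack(B, E)): towers=[D/A/C/E/B; F] holding=-
step 2 (pickup(F)): towers=[D/A/C/E/B] holding=F
step 3 (stack(F, B)): towers=[D/A/C/E/B/F] holding=-
step 4 (unstack(B, E)) [no-op]: towers=[D/A/C/E/B/F] holding=-
step 5 (unstack(E, B)) [no-op]: towers=[D/A/C/E/B/F] holding=-
step 6 (unstack(F, E)) [no-op]: towers=[D/A/C/E/B/F] holding=-
step 7 (stack(D, C)) [no-op]: towers=[D/A/C/E/B/F] holding=-

towers=[D/A/C/E/B/F] holding=-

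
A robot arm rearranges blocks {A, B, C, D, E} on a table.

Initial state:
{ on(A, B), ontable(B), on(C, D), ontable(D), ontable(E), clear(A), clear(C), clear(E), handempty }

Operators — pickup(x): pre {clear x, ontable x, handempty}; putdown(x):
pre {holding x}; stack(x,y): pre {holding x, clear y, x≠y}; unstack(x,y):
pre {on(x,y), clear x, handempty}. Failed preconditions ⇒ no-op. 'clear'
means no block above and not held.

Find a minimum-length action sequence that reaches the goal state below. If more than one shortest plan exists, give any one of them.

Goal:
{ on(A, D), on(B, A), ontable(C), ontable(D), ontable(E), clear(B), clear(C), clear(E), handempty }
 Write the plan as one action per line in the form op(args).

unstack(C, D)
putdown(C)
unstack(A, B)
stack(A, D)
pickup(B)
stack(B, A)

step 1 (unstack(C, D)): towers=[B/A; D; E] holding=C
step 2 (putdown(C)): towers=[B/A; C; D; E] holding=-
step 3 (unstack(A, B)): towers=[B; C; D; E] holding=A
step 4 (stack(A, D)): towers=[B; C; D/A; E] holding=-
step 5 (pickup(B)): towers=[C; D/A; E] holding=B
step 6 (stack(B, A)): towers=[C; D/A/B; E] holding=-
goal check: towers=[C; D/A/B; E] holding=- — reached (length 6, optimal by BFS)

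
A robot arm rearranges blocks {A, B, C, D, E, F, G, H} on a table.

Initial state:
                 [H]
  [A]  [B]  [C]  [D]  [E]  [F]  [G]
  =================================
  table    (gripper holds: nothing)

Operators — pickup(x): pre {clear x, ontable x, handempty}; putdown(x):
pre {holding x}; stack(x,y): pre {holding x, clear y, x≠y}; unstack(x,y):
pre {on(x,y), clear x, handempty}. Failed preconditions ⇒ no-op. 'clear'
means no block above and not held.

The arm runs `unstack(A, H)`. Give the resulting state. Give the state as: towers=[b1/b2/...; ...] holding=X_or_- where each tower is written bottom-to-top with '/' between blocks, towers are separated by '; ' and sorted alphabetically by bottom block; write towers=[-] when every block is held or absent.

before: towers=[A; B; C; D/H; E; F; G] holding=-
pre[unstack(A, H)]: on(A,H) no, clear(A) yes, handempty yes
on(A,H) unmet → unstack(A, H) is a no-op
after:  towers=[A; B; C; D/H; E; F; G] holding=-

towers=[A; B; C; D/H; E; F; G] holding=-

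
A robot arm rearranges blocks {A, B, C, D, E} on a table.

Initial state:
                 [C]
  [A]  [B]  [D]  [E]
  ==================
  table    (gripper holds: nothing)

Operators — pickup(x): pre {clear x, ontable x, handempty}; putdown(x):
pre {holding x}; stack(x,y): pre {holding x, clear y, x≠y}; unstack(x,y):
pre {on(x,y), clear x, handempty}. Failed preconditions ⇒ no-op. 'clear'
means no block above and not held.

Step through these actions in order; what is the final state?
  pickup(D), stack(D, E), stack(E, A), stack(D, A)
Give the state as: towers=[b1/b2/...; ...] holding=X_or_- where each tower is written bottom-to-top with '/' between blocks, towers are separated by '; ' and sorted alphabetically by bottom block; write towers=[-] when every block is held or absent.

towers=[A/D; B; E/C] holding=-

step 1 (pickup(D)): towers=[A; B; E/C] holding=D
step 2 (stack(D, E)) [no-op]: towers=[A; B; E/C] holding=D
step 3 (stack(E, A)) [no-op]: towers=[A; B; E/C] holding=D
step 4 (stack(D, A)): towers=[A/D; B; E/C] holding=-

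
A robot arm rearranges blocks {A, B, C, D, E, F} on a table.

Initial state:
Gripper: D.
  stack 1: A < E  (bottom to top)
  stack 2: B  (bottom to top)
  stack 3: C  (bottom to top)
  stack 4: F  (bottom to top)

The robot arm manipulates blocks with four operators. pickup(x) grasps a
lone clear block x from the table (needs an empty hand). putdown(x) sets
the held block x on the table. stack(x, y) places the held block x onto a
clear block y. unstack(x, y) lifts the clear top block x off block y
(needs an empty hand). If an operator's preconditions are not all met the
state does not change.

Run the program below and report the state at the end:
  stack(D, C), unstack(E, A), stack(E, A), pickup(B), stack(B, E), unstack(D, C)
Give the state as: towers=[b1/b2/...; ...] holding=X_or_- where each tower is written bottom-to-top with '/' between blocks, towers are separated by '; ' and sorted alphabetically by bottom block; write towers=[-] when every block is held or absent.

towers=[A/E/B; C; F] holding=D

step 1 (stack(D, C)): towers=[A/E; B; C/D; F] holding=-
step 2 (unstack(E, A)): towers=[A; B; C/D; F] holding=E
step 3 (stack(E, A)): towers=[A/E; B; C/D; F] holding=-
step 4 (pickup(B)): towers=[A/E; C/D; F] holding=B
step 5 (stack(B, E)): towers=[A/E/B; C/D; F] holding=-
step 6 (unstack(D, C)): towers=[A/E/B; C; F] holding=D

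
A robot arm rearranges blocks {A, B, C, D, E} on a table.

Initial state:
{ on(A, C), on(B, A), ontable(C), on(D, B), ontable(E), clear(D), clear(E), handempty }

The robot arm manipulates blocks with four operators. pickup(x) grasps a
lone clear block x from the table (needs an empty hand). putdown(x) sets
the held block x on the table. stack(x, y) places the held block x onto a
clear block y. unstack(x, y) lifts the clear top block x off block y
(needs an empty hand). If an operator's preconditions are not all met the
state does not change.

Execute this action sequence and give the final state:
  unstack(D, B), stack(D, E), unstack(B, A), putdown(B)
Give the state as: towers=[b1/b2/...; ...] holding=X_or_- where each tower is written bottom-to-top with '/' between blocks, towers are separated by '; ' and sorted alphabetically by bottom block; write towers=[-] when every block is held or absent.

towers=[B; C/A; E/D] holding=-

step 1 (unstack(D, B)): towers=[C/A/B; E] holding=D
step 2 (stack(D, E)): towers=[C/A/B; E/D] holding=-
step 3 (unstack(B, A)): towers=[C/A; E/D] holding=B
step 4 (putdown(B)): towers=[B; C/A; E/D] holding=-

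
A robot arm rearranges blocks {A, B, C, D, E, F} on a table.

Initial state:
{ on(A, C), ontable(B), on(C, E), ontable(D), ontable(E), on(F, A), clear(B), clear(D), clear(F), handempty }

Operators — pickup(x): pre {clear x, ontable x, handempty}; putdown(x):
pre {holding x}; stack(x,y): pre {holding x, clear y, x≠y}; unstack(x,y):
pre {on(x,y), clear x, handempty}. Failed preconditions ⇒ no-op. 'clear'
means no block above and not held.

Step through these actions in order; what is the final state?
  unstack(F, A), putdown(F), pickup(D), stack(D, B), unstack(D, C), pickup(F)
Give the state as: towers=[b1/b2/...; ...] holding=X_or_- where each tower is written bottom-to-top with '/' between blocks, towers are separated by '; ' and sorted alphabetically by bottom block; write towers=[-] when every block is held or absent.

step 1 (unstack(F, A)): towers=[B; D; E/C/A] holding=F
step 2 (putdown(F)): towers=[B; D; E/C/A; F] holding=-
step 3 (pickup(D)): towers=[B; E/C/A; F] holding=D
step 4 (stack(D, B)): towers=[B/D; E/C/A; F] holding=-
step 5 (unstack(D, C)) [no-op]: towers=[B/D; E/C/A; F] holding=-
step 6 (pickup(F)): towers=[B/D; E/C/A] holding=F

towers=[B/D; E/C/A] holding=F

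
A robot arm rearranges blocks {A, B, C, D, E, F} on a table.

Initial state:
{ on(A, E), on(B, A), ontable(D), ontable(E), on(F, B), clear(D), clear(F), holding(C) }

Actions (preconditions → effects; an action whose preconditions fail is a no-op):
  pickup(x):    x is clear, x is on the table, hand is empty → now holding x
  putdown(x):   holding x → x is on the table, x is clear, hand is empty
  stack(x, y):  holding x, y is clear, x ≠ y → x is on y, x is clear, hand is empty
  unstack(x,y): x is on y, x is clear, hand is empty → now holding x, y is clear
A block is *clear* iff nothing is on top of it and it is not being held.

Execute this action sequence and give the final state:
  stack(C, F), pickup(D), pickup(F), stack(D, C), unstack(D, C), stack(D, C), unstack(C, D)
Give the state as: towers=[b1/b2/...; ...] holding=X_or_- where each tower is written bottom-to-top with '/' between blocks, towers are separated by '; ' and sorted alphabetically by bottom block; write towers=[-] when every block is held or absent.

towers=[E/A/B/F/C/D] holding=-

step 1 (stack(C, F)): towers=[D; E/A/B/F/C] holding=-
step 2 (pickup(D)): towers=[E/A/B/F/C] holding=D
step 3 (pickup(F)) [no-op]: towers=[E/A/B/F/C] holding=D
step 4 (stack(D, C)): towers=[E/A/B/F/C/D] holding=-
step 5 (unstack(D, C)): towers=[E/A/B/F/C] holding=D
step 6 (stack(D, C)): towers=[E/A/B/F/C/D] holding=-
step 7 (unstack(C, D)) [no-op]: towers=[E/A/B/F/C/D] holding=-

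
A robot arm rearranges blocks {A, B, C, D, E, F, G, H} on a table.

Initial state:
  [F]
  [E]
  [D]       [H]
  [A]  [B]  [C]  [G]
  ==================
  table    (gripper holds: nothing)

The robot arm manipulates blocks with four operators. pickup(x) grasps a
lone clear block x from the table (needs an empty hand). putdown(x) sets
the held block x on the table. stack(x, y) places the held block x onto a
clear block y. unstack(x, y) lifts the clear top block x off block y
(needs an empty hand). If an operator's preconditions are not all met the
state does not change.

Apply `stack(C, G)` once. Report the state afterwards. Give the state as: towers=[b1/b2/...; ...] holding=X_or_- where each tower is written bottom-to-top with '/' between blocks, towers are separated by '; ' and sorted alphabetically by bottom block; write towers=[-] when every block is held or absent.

towers=[A/D/E/F; B; C/H; G] holding=-

before: towers=[A/D/E/F; B; C/H; G] holding=-
pre[stack(C, G)]: holding(C) ✗, clear(G) ✓, C≠G ✓
holding(C) unmet → stack(C, G) is a no-op
after:  towers=[A/D/E/F; B; C/H; G] holding=-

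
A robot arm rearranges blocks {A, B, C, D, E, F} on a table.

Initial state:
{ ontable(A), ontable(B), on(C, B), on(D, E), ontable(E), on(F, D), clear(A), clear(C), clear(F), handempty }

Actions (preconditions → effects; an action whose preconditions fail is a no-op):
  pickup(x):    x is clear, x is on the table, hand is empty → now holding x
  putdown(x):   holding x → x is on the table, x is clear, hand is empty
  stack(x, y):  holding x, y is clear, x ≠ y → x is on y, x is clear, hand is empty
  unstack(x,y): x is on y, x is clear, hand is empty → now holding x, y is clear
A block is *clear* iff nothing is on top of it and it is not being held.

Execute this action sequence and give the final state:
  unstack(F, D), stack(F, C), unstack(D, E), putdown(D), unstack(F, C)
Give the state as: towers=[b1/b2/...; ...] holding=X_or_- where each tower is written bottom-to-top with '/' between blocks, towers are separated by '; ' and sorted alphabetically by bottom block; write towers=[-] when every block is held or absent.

step 1 (unstack(F, D)): towers=[A; B/C; E/D] holding=F
step 2 (stack(F, C)): towers=[A; B/C/F; E/D] holding=-
step 3 (unstack(D, E)): towers=[A; B/C/F; E] holding=D
step 4 (putdown(D)): towers=[A; B/C/F; D; E] holding=-
step 5 (unstack(F, C)): towers=[A; B/C; D; E] holding=F

towers=[A; B/C; D; E] holding=F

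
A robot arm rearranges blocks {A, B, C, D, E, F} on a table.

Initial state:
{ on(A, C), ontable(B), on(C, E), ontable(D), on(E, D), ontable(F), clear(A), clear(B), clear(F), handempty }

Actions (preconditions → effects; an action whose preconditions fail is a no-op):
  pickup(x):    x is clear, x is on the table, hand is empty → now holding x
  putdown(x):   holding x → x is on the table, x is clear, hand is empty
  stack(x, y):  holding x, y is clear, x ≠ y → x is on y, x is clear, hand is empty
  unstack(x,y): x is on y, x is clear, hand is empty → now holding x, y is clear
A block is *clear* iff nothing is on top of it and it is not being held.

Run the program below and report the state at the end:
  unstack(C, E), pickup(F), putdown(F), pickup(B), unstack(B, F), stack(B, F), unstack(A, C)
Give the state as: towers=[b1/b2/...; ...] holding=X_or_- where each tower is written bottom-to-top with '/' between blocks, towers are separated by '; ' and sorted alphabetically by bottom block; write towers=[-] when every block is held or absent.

towers=[D/E/C; F/B] holding=A

step 1 (unstack(C, E)) [no-op]: towers=[B; D/E/C/A; F] holding=-
step 2 (pickup(F)): towers=[B; D/E/C/A] holding=F
step 3 (putdown(F)): towers=[B; D/E/C/A; F] holding=-
step 4 (pickup(B)): towers=[D/E/C/A; F] holding=B
step 5 (unstack(B, F)) [no-op]: towers=[D/E/C/A; F] holding=B
step 6 (stack(B, F)): towers=[D/E/C/A; F/B] holding=-
step 7 (unstack(A, C)): towers=[D/E/C; F/B] holding=A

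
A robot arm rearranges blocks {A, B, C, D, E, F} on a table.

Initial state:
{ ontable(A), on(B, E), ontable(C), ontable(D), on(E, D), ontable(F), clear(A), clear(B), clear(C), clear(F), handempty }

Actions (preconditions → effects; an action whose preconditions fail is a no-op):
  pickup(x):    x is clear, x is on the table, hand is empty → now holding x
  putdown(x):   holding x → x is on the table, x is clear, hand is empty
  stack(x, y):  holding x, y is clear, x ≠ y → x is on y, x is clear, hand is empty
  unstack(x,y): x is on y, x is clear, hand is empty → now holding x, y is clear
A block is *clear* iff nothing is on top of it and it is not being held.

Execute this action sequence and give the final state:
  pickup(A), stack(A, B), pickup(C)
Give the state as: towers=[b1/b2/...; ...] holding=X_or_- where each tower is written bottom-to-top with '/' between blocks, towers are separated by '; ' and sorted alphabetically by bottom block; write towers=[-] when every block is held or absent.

towers=[D/E/B/A; F] holding=C

step 1 (pickup(A)): towers=[C; D/E/B; F] holding=A
step 2 (stack(A, B)): towers=[C; D/E/B/A; F] holding=-
step 3 (pickup(C)): towers=[D/E/B/A; F] holding=C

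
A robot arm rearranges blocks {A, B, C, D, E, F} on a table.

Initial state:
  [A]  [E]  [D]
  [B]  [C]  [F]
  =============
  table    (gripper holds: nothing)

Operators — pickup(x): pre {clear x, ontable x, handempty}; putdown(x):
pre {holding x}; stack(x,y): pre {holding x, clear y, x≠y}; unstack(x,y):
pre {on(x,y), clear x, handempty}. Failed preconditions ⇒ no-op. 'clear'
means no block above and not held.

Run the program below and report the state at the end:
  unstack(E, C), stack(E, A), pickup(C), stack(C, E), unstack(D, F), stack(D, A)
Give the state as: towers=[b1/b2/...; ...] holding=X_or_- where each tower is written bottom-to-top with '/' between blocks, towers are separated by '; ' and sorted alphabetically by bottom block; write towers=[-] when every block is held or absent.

step 1 (unstack(E, C)): towers=[B/A; C; F/D] holding=E
step 2 (stack(E, A)): towers=[B/A/E; C; F/D] holding=-
step 3 (pickup(C)): towers=[B/A/E; F/D] holding=C
step 4 (stack(C, E)): towers=[B/A/E/C; F/D] holding=-
step 5 (unstack(D, F)): towers=[B/A/E/C; F] holding=D
step 6 (stack(D, A)) [no-op]: towers=[B/A/E/C; F] holding=D

towers=[B/A/E/C; F] holding=D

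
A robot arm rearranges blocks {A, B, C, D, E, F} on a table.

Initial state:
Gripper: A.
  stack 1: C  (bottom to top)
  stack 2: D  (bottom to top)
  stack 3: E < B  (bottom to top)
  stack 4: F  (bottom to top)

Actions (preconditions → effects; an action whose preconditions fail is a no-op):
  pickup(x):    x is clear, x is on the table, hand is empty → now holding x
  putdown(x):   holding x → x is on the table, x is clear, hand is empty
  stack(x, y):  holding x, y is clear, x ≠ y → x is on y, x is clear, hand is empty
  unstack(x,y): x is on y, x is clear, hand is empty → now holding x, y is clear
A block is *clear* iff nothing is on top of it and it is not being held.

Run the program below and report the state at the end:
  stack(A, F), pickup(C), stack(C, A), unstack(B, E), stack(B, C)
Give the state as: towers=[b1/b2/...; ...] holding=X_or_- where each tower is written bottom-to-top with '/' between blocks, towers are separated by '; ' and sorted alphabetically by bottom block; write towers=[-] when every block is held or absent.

step 1 (stack(A, F)): towers=[C; D; E/B; F/A] holding=-
step 2 (pickup(C)): towers=[D; E/B; F/A] holding=C
step 3 (stack(C, A)): towers=[D; E/B; F/A/C] holding=-
step 4 (unstack(B, E)): towers=[D; E; F/A/C] holding=B
step 5 (stack(B, C)): towers=[D; E; F/A/C/B] holding=-

towers=[D; E; F/A/C/B] holding=-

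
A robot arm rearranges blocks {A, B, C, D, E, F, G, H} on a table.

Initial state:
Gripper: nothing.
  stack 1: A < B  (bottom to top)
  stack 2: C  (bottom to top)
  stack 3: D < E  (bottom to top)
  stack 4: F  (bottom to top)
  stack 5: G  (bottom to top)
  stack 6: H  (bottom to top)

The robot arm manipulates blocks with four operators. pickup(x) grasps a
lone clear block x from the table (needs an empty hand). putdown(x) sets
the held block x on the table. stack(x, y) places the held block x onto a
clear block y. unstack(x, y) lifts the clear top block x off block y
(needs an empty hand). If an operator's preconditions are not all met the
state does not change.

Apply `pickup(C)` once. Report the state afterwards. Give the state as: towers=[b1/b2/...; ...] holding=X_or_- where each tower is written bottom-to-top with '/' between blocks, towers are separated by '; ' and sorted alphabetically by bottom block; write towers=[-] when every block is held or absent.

before: towers=[A/B; C; D/E; F; G; H] holding=-
pre[pickup(C)]: clear(C) yes, ontable(C) yes, handempty yes
all met → apply pickup(C)
after:  towers=[A/B; D/E; F; G; H] holding=C

towers=[A/B; D/E; F; G; H] holding=C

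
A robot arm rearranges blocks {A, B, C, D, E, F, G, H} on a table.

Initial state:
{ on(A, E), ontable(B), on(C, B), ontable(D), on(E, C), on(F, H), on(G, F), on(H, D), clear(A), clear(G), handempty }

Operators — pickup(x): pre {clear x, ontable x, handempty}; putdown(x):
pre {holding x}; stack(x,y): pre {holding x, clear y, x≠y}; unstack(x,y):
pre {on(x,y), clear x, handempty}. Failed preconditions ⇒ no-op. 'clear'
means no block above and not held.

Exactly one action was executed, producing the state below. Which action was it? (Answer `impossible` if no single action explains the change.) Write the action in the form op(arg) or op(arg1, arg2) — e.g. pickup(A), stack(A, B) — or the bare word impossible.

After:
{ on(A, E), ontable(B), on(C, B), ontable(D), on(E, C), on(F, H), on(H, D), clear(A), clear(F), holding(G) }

unstack(G, F)

target: towers=[B/C/E/A; D/H/F] holding=G
     unstack(G, F) → towers=[B/C/E/A; D/H/F] holding=G  ← match
     unstack(A, E) → towers=[B/C/E; D/H/F/G] holding=A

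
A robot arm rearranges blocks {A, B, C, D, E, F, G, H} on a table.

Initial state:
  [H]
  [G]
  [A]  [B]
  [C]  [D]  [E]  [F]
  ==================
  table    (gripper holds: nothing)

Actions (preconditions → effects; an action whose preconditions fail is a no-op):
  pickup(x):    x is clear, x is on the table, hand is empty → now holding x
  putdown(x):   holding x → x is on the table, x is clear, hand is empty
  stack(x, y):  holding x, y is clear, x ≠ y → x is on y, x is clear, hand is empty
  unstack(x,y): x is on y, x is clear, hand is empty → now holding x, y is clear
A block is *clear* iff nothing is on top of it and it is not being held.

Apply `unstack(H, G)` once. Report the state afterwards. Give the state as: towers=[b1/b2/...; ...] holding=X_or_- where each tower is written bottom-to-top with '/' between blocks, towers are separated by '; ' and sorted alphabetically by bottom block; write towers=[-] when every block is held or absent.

towers=[C/A/G; D/B; E; F] holding=H

before: towers=[C/A/G/H; D/B; E; F] holding=-
pre[unstack(H, G)]: on(H,G) ok, clear(H) ok, handempty ok
all met → apply unstack(H, G)
after:  towers=[C/A/G; D/B; E; F] holding=H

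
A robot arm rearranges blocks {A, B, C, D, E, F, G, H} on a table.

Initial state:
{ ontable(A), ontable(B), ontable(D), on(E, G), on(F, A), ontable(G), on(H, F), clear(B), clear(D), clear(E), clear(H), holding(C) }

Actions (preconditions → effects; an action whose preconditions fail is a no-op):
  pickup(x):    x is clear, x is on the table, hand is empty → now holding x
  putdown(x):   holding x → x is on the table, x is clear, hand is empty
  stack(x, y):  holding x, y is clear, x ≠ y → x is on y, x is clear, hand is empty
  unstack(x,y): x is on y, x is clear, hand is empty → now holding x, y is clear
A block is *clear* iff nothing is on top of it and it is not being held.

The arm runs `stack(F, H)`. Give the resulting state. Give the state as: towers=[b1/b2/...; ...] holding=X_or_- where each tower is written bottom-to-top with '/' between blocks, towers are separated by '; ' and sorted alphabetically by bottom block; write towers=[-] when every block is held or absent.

towers=[A/F/H; B; D; G/E] holding=C

before: towers=[A/F/H; B; D; G/E] holding=C
pre[stack(F, H)]: holding(F) ✗, clear(H) ✓, F≠H ✓
holding(F) unmet → stack(F, H) is a no-op
after:  towers=[A/F/H; B; D; G/E] holding=C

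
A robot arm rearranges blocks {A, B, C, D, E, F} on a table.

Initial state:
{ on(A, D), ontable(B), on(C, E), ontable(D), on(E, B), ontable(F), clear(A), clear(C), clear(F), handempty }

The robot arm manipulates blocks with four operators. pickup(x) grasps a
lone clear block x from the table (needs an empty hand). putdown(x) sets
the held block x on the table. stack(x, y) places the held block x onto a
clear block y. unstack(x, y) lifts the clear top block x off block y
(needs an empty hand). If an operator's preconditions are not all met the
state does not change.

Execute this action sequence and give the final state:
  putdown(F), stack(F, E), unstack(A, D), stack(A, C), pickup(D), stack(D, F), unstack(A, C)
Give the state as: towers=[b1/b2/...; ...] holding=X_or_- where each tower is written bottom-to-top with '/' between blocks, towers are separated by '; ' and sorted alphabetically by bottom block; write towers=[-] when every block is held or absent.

step 1 (putdown(F)) [no-op]: towers=[B/E/C; D/A; F] holding=-
step 2 (stack(F, E)) [no-op]: towers=[B/E/C; D/A; F] holding=-
step 3 (unstack(A, D)): towers=[B/E/C; D; F] holding=A
step 4 (stack(A, C)): towers=[B/E/C/A; D; F] holding=-
step 5 (pickup(D)): towers=[B/E/C/A; F] holding=D
step 6 (stack(D, F)): towers=[B/E/C/A; F/D] holding=-
step 7 (unstack(A, C)): towers=[B/E/C; F/D] holding=A

towers=[B/E/C; F/D] holding=A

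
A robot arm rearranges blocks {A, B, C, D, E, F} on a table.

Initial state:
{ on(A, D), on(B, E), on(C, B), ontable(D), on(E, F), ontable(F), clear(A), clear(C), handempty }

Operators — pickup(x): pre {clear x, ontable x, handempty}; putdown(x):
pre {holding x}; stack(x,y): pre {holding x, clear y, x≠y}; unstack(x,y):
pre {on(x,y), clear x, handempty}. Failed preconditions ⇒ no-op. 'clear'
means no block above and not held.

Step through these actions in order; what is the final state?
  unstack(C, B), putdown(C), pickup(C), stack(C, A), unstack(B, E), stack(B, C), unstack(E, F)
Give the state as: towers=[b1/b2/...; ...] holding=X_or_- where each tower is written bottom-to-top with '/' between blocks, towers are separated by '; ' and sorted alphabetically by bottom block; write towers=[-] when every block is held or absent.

towers=[D/A/C/B; F] holding=E

step 1 (unstack(C, B)): towers=[D/A; F/E/B] holding=C
step 2 (putdown(C)): towers=[C; D/A; F/E/B] holding=-
step 3 (pickup(C)): towers=[D/A; F/E/B] holding=C
step 4 (stack(C, A)): towers=[D/A/C; F/E/B] holding=-
step 5 (unstack(B, E)): towers=[D/A/C; F/E] holding=B
step 6 (stack(B, C)): towers=[D/A/C/B; F/E] holding=-
step 7 (unstack(E, F)): towers=[D/A/C/B; F] holding=E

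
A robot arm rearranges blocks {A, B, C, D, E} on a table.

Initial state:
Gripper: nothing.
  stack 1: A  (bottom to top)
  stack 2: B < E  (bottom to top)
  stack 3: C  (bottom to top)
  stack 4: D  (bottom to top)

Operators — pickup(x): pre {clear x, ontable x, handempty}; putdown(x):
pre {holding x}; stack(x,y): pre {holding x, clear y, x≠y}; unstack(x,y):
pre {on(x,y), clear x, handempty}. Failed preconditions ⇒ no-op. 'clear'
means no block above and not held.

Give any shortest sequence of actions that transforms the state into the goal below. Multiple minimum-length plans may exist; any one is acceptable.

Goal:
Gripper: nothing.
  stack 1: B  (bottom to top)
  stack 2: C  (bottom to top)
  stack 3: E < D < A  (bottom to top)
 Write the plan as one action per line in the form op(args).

step 1 (unstack(E, B)): towers=[A; B; C; D] holding=E
step 2 (putdown(E)): towers=[A; B; C; D; E] holding=-
step 3 (pickup(D)): towers=[A; B; C; E] holding=D
step 4 (stack(D, E)): towers=[A; B; C; E/D] holding=-
step 5 (pickup(A)): towers=[B; C; E/D] holding=A
step 6 (stack(A, D)): towers=[B; C; E/D/A] holding=-
goal check: towers=[B; C; E/D/A] holding=- — reached (length 6, optimal by BFS)

unstack(E, B)
putdown(E)
pickup(D)
stack(D, E)
pickup(A)
stack(A, D)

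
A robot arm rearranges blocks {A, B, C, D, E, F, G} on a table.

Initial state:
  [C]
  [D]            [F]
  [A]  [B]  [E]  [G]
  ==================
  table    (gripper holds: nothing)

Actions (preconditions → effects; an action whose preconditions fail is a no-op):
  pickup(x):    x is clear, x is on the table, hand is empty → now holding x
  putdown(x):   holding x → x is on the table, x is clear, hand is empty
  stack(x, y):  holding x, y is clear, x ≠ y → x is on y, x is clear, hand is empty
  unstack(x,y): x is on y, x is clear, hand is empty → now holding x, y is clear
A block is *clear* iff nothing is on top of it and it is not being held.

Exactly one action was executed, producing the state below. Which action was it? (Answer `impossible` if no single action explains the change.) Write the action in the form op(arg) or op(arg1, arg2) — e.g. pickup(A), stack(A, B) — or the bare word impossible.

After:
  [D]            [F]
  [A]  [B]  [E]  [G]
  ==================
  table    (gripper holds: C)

target: towers=[A/D; B; E; G/F] holding=C
         pickup(B) → towers=[A/D/C; E; G/F] holding=B
     unstack(F, G) → towers=[A/D/C; B; E; G] holding=F
         pickup(E) → towers=[A/D/C; B; G/F] holding=E
     unstack(C, D) → towers=[A/D; B; E; G/F] holding=C  ← match

unstack(C, D)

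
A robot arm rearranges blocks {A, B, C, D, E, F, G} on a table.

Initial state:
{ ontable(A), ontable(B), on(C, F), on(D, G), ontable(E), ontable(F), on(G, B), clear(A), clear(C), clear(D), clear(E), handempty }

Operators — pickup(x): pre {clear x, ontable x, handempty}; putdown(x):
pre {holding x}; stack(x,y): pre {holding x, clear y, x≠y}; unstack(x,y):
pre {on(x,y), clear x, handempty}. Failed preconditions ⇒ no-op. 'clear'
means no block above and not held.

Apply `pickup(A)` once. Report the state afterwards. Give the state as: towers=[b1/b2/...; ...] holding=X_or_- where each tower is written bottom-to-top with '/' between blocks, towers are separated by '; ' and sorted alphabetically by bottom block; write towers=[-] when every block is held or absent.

towers=[B/G/D; E; F/C] holding=A

before: towers=[A; B/G/D; E; F/C] holding=-
pre[pickup(A)]: clear(A) ok, ontable(A) ok, handempty ok
all met → apply pickup(A)
after:  towers=[B/G/D; E; F/C] holding=A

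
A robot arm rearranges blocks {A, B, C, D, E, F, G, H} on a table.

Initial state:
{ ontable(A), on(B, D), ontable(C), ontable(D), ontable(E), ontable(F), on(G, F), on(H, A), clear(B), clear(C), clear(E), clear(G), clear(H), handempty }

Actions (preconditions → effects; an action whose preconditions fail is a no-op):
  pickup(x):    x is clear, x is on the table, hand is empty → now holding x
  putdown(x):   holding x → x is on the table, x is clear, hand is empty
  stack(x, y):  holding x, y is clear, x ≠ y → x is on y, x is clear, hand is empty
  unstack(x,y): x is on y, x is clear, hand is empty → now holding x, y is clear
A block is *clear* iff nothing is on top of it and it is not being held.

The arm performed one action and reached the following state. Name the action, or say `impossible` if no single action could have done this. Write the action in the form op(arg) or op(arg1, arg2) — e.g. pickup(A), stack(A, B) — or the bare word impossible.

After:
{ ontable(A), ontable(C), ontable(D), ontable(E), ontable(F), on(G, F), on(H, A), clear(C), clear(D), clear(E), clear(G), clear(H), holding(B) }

unstack(B, D)

target: towers=[A/H; C; D; E; F/G] holding=B
     unstack(G, F) → towers=[A/H; C; D/B; E; F] holding=G
         pickup(E) → towers=[A/H; C; D/B; F/G] holding=E
     unstack(H, A) → towers=[A; C; D/B; E; F/G] holding=H
     unstack(B, D) → towers=[A/H; C; D; E; F/G] holding=B  ← match
         pickup(C) → towers=[A/H; D/B; E; F/G] holding=C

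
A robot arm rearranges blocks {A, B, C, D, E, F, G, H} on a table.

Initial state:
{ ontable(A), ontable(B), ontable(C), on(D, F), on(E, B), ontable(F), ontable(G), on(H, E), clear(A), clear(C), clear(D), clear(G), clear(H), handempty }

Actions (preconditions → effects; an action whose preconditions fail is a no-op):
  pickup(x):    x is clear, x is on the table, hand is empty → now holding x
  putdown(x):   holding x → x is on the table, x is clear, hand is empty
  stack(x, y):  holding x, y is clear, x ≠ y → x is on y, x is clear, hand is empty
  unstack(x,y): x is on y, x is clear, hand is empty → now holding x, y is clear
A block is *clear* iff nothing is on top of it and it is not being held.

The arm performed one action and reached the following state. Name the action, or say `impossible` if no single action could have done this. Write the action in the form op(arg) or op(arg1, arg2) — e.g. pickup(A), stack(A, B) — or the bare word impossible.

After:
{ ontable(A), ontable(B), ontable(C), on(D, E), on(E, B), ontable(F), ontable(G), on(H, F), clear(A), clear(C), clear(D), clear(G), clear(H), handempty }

impossible

target: towers=[A; B/E/D; C; F/H; G] holding=-
         pickup(G) → towers=[A; B/E/H; C; F/D] holding=G
         pickup(A) → towers=[B/E/H; C; F/D; G] holding=A
     unstack(H, E) → towers=[A; B/E; C; F/D; G] holding=H
     unstack(D, F) → towers=[A; B/E/H; C; F; G] holding=D
         pickup(C) → towers=[A; B/E/H; F/D; G] holding=C
none of the 5 applicable actions match → impossible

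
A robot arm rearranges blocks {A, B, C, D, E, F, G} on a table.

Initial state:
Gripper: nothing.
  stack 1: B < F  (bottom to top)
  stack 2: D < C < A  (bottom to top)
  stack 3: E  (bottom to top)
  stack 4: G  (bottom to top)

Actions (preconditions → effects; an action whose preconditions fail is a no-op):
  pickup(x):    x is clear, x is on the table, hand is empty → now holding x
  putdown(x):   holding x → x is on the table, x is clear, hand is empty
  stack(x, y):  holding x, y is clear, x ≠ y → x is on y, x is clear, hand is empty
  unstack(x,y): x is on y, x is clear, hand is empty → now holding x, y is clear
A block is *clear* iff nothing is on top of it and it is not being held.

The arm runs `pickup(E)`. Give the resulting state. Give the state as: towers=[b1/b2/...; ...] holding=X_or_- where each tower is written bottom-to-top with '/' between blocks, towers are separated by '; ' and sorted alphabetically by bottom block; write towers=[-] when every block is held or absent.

towers=[B/F; D/C/A; G] holding=E

before: towers=[B/F; D/C/A; E; G] holding=-
pre[pickup(E)]: clear(E) yes, ontable(E) yes, handempty yes
all met → apply pickup(E)
after:  towers=[B/F; D/C/A; G] holding=E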